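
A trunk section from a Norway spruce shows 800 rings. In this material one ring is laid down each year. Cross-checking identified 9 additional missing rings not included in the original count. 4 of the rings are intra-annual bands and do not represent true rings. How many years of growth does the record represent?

Adjusted count: 800 − 4 + 9 = 805 rings.
One ring per year makes the duration 805 years.

805 years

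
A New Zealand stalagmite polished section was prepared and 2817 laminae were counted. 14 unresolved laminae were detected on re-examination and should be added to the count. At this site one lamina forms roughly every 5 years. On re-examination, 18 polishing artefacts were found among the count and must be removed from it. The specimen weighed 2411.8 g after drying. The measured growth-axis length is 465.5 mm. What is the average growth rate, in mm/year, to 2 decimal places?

0.03 mm/year

Correcting the raw count gives 2817 − 18 + 14 = 2813 true laminae.
Multiplying by 5 years per lamina: 2813 × 5 = 14065 years.
Extension rate ≈ 465.5 / 14065 = 0.03 mm/year.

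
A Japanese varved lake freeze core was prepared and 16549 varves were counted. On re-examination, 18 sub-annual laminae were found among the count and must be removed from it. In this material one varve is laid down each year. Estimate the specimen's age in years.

16531 years

After corrections the count is 16549 − 18 = 16531 varves.
One varve per year makes the duration 16531 years.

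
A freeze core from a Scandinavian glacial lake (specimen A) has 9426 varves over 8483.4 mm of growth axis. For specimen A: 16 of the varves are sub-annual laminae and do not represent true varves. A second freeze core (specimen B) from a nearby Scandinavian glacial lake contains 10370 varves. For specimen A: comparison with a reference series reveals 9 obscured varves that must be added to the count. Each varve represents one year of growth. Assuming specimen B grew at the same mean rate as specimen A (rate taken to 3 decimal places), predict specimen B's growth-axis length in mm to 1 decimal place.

Specimen A: adjusted count: 9426 − 16 + 9 = 9419 varves.
A: 8483.4 mm over 9419 years gives 8483.4 / 9419 ≈ 0.901 mm/yr.
B's length ≈ 0.901 × 10370 = 9343.4 mm.

9343.4 mm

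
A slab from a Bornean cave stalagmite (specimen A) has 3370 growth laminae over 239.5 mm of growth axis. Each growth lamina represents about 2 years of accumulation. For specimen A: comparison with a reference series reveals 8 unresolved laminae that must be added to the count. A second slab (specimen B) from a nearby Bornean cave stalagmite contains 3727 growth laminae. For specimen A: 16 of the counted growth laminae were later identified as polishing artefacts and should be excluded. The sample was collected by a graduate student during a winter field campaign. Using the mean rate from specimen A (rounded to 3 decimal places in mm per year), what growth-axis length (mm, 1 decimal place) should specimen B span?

268.3 mm

Specimen A: adjusted count: 3370 − 16 + 8 = 3362 growth laminae.
Specimen A: 3362 growth laminae at 2 years each span 3362 × 2 = 6724 years.
A: Mean rate = 239.5 mm / 6724 years ≈ 0.036 mm/year.
Specimen B: at 2 years per growth lamina, 3727 × 2 = 7454 years. For B, 0.036 mm/year × 7454 years = 268.3 mm.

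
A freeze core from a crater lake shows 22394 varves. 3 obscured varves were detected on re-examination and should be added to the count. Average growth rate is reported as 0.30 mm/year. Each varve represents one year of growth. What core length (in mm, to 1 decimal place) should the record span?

True varve count = 22394 + 3 = 22397.
22397 years at 0.30 mm/year gives 0.30 × 22397 = 6719.1 mm.

6719.1 mm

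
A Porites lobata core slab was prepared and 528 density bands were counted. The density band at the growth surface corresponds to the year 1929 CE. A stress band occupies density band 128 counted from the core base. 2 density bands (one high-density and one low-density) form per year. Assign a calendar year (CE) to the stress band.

1729 CE

528 − 128 = 400 density bands lie beyond the stress band toward the growth surface.
With 2 density bands per year, 400 / 2 = 200 years.
1929 − 200 = 1729 CE.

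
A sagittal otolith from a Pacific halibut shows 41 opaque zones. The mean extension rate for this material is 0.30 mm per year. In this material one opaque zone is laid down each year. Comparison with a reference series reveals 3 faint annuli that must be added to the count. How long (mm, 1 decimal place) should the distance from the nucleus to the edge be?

After corrections the count is 41 + 3 = 44 opaque zones.
Length ≈ 0.30 × 44 = 13.2 mm.

13.2 mm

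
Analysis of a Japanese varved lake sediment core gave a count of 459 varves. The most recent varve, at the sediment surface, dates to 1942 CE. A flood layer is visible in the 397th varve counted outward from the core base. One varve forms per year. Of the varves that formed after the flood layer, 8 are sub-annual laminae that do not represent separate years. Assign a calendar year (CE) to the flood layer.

1888 CE

459 − 397 = 62 varves lie beyond the flood layer toward the sediment surface.
Removing the 8 false varves leaves 62 − 8 = 54 true varves beyond the flood layer.
1942 − 54 = 1888 CE.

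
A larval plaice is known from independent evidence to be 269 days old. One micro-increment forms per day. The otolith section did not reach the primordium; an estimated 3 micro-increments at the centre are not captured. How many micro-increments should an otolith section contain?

One micro-increment per day gives 269 micro-increments over 269 days.
Less the 3 uncaptured micro-increments: 269 − 3 = 266.

266 micro-increments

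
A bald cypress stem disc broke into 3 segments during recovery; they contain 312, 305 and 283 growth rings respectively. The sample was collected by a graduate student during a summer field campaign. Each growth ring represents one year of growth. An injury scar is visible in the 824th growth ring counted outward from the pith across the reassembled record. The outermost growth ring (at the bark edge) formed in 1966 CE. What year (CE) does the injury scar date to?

Total growth rings = 312 + 305 + 283 = 900.
900 − 824 = 76 growth rings lie beyond the injury scar toward the bark edge.
1966 − 76 = 1890 CE.

1890 CE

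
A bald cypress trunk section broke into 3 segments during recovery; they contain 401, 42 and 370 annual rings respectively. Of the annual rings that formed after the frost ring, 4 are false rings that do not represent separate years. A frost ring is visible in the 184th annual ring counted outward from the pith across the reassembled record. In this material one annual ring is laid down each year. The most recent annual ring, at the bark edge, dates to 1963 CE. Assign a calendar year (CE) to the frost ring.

Total annual rings = 401 + 42 + 370 = 813.
The frost ring sits at annual ring 184 from the pith, so 813 − 184 = 629 annual rings formed after it.
Excluding 4 false annual rings: 629 − 4 = 625.
Counting back 625 years from 1963 CE places the frost ring in 1963 − 625 = 1338 CE.

1338 CE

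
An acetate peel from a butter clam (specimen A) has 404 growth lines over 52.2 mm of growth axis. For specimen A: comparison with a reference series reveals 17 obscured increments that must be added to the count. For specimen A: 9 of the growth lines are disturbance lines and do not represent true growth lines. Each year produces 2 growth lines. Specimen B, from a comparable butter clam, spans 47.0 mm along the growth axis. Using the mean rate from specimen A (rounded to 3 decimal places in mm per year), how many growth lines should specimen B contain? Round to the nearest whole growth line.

Specimen A: after corrections the count is 404 − 9 + 17 = 412 growth lines.
Specimen A: 412 growth lines at 2 per year is 412 / 2 = 206 years.
A: Extension rate ≈ 52.2 / 206 = 0.253 mm/yr.
B spans 47.0 / 0.253 = 185.77 years; at 2 growth lines per year that is 185.77 × 2 ≈ 372 growth lines.

372 growth lines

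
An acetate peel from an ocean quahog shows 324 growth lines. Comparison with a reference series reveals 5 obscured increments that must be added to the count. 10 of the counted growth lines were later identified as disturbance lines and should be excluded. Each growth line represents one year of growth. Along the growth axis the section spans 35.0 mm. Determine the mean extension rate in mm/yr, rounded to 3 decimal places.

Correcting the raw count gives 324 − 10 + 5 = 319 true growth lines.
Mean rate = 35.0 mm / 319 years ≈ 0.110 mm/yr.

0.110 mm/yr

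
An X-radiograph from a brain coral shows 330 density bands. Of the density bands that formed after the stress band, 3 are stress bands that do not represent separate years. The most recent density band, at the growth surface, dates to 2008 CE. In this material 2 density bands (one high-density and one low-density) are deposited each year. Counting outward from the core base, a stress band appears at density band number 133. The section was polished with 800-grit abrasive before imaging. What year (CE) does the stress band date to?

The stress band sits at density band 133 from the core base, so 330 − 133 = 197 density bands formed after it.
Removing the 3 false density bands leaves 197 − 3 = 194 true density bands beyond the stress band.
Dividing by 2 density bands per year: 194 / 2 = 97 years.
The density band at the growth surface is 2008 CE, so the stress band dates to 2008 − 97 = 1911 CE.

1911 CE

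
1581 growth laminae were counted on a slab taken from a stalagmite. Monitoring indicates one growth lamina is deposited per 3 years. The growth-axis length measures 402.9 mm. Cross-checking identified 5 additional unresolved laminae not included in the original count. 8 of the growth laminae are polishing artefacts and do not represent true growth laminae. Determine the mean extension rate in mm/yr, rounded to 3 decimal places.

0.085 mm/yr

Correcting the raw count gives 1581 − 8 + 5 = 1578 true growth laminae.
Multiplying by 3 years per growth lamina: 1578 × 3 = 4734 years.
402.9 mm over 4734 years gives 402.9 / 4734 ≈ 0.085 mm/yr.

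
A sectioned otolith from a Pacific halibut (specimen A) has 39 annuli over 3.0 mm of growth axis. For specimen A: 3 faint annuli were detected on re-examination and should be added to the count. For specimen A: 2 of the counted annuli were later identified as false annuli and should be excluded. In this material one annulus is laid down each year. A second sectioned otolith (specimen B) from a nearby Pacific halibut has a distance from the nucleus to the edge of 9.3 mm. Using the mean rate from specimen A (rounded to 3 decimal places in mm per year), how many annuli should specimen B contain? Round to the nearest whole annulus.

124 annuli

Specimen A: correcting the raw count gives 39 − 2 + 3 = 40 true annuli.
A: 3.0 mm over 40 years gives 3.0 / 40 ≈ 0.075 mm/year.
Specimen B: 9.3 mm / 0.075 mm per year = 124.00 years ≈ 124 annuli.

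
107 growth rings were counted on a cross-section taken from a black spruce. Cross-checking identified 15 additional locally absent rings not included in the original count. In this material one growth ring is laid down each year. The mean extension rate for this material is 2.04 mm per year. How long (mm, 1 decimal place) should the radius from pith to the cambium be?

248.9 mm

After corrections the count is 107 + 15 = 122 growth rings.
Predicted length = 2.04 mm/year × 122 years = 248.9 mm.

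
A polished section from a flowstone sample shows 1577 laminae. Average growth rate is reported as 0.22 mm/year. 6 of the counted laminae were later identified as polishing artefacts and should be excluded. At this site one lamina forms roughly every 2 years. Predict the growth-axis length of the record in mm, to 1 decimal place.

691.2 mm

Adjusted count: 1577 − 6 = 1571 laminae.
1571 laminae at 2 years each span 1571 × 2 = 3142 years.
Length ≈ 0.22 × 3142 = 691.2 mm.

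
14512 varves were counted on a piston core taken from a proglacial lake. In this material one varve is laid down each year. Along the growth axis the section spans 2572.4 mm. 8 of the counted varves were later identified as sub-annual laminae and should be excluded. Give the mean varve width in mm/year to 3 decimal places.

Adjusted count: 14512 − 8 = 14504 varves.
Mean rate = 2572.4 mm / 14504 years ≈ 0.177 mm/year.

0.177 mm/year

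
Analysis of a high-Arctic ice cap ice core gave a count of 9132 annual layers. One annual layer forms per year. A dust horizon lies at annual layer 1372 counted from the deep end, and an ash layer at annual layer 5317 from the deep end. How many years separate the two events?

5317 − 1372 = 3945 annual layers lie between the two events.
One annual layer per year makes the interval 3945 years.

3945 yr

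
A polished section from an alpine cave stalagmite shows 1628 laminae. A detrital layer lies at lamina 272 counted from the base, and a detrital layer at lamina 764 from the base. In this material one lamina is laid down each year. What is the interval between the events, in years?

The two markers are separated by 764 − 272 = 492 laminae.
At one lamina per year, 492 years elapsed between them.

492 years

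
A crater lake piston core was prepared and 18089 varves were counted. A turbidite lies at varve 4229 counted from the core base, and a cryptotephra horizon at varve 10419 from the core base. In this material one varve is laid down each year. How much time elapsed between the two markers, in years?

6190 years

The two markers are separated by 10419 − 4229 = 6190 varves.
That is 6190 years at one varve per year.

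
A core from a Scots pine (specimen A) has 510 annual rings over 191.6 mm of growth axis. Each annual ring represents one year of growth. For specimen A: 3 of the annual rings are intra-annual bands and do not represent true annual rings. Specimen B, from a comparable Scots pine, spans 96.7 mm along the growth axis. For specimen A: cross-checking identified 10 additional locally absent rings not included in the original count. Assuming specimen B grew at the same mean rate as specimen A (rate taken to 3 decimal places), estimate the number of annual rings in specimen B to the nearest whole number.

261 annual rings

Specimen A: true annual ring count = 510 − 3 + 10 = 517.
A: Extension rate ≈ 191.6 / 517 = 0.371 mm per year.
Specimen B: 96.7 mm / 0.371 mm per year = 260.65 years ≈ 261 annual rings.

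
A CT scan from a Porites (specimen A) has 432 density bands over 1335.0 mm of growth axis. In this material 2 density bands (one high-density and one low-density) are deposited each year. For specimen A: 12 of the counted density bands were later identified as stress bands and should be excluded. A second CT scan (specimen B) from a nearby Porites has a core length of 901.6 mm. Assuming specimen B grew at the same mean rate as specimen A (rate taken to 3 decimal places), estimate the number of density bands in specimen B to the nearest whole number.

Specimen A: after corrections the count is 432 − 12 = 420 density bands.
Specimen A: with 2 density bands per year, 420 / 2 = 210 years.
A: Mean rate = 1335.0 mm / 210 years ≈ 6.357 mm/year.
For B, 901.6 / 6.357 = 141.83 years; at 2 density bands per year that is 141.83 × 2 ≈ 284 density bands.

284 density bands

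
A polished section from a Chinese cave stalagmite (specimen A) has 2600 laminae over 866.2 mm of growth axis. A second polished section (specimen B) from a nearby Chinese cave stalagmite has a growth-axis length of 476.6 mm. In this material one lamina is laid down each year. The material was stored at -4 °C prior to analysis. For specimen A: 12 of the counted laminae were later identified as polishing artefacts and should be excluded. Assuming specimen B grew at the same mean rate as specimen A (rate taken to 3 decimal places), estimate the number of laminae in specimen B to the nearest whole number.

Specimen A: true lamina count = 2600 − 12 = 2588.
A: Mean rate = 866.2 mm / 2588 years ≈ 0.335 mm/year.
B spans 476.6 / 0.335 = 1422.69 years ≈ 1423 laminae.

1423 laminae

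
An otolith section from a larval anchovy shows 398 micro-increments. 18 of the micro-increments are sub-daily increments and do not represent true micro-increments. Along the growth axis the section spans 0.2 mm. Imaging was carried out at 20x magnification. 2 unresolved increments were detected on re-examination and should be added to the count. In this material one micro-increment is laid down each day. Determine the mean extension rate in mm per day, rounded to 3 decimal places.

0.001 mm per day

Adjusted count: 398 − 18 + 2 = 382 micro-increments.
Mean rate = 0.2 mm / 382 days ≈ 0.001 mm per day.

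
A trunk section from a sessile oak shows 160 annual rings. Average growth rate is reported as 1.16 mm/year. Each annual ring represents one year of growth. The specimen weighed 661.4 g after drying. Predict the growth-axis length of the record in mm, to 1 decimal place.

185.6 mm

160 years of growth are recorded.
Predicted length = 1.16 mm/year × 160 years = 185.6 mm.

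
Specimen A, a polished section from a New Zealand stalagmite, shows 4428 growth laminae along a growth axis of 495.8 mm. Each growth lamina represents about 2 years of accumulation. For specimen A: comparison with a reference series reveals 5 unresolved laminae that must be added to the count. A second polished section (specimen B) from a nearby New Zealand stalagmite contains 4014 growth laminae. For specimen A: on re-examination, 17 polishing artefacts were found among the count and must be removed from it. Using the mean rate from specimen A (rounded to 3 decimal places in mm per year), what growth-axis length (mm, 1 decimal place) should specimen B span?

Specimen A: correcting the raw count gives 4428 − 17 + 5 = 4416 true growth laminae.
Specimen A: at 2 years per growth lamina, 4416 × 2 = 8832 years.
A: Extension rate ≈ 495.8 / 8832 = 0.056 mm/year.
Specimen B: 4014 growth laminae at 2 years each span 4014 × 2 = 8028 years. B's length ≈ 0.056 × 8028 = 449.6 mm.

449.6 mm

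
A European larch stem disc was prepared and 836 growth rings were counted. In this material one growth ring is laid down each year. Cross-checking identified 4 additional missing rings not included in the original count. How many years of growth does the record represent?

840 years

Correcting the raw count gives 836 + 4 = 840 true growth rings.
With a one-to-one growth ring periodicity this is 840 years.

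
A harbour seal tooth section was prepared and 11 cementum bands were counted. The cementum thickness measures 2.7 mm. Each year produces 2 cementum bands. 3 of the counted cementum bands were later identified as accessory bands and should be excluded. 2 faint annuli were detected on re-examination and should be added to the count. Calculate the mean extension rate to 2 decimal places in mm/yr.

0.54 mm/yr

Adjusted count: 11 − 3 + 2 = 10 cementum bands.
Dividing by 2 cementum bands per year: 10 / 2 = 5 years.
Extension rate ≈ 2.7 / 5 = 0.54 mm/yr.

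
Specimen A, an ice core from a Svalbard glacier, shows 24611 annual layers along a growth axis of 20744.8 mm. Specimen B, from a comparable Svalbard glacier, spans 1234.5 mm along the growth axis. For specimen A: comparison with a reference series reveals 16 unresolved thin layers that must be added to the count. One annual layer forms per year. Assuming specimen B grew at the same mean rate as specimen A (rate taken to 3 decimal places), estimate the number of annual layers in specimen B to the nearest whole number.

1466 annual layers

Specimen A: adjusted count: 24611 + 16 = 24627 annual layers.
A: Mean rate = 20744.8 mm / 24627 years ≈ 0.842 mm/yr.
For B, 1234.5 / 0.842 = 1466.15 years ≈ 1466 annual layers.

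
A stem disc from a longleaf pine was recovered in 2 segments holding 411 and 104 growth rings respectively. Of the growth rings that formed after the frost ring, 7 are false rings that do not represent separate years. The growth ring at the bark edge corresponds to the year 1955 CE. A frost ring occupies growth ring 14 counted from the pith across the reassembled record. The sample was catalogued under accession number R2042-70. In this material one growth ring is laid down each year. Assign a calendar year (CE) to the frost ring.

1461 CE

Total growth rings = 411 + 104 = 515.
515 − 14 = 501 growth rings lie beyond the frost ring toward the bark edge.
Removing the 7 false growth rings leaves 501 − 7 = 494 true growth rings beyond the frost ring.
1955 − 494 = 1461 CE.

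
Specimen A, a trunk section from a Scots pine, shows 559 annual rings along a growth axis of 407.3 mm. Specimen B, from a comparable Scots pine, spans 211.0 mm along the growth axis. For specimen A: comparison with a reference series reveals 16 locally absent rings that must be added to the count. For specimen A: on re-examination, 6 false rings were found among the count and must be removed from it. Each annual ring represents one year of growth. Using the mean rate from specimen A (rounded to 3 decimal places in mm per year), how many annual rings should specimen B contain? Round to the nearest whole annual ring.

Specimen A: adjusted count: 559 − 6 + 16 = 569 annual rings.
A: Extension rate ≈ 407.3 / 569 = 0.716 mm/year.
For B, 211.0 / 0.716 = 294.69 years ≈ 295 annual rings.

295 annual rings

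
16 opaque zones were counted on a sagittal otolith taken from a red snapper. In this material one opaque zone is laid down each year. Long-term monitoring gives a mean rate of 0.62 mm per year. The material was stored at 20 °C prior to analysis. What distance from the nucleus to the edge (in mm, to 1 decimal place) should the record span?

9.9 mm

The record spans 16 years at 0.62 mm per year.
16 years at 0.62 mm/year gives 0.62 × 16 = 9.9 mm.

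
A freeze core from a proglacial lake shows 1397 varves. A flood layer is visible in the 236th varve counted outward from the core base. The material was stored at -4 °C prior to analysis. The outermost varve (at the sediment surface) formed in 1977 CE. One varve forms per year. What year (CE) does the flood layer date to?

816 CE

The flood layer sits at varve 236 from the core base, so 1397 − 236 = 1161 varves formed after it.
The varve at the sediment surface is 1977 CE, so the flood layer dates to 1977 − 1161 = 816 CE.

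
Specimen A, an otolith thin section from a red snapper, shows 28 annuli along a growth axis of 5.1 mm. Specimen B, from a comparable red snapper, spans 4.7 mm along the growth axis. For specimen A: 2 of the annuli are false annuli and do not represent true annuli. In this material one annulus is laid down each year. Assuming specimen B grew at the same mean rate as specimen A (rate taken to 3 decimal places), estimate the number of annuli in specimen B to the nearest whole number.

24 annuli

Specimen A: correcting the raw count gives 28 − 2 = 26 true annuli.
A: Extension rate ≈ 5.1 / 26 = 0.196 mm per year.
Specimen B: 4.7 mm / 0.196 mm per year = 23.98 years ≈ 24 annuli.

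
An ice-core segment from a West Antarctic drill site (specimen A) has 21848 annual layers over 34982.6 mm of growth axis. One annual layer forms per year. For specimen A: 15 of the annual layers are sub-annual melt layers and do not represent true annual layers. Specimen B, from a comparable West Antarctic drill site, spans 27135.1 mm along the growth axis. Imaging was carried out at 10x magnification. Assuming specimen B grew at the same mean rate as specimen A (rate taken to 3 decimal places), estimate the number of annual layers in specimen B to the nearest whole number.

16938 annual layers

Specimen A: after corrections the count is 21848 − 15 = 21833 annual layers.
A: Extension rate ≈ 34982.6 / 21833 = 1.602 mm/yr.
For B, 27135.1 / 1.602 = 16938.26 years ≈ 16938 annual layers.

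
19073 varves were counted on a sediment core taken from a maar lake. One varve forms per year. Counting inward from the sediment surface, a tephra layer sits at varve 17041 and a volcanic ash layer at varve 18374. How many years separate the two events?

1333 years

The two markers are separated by 18374 − 17041 = 1333 varves.
One varve per year makes the interval 1333 years.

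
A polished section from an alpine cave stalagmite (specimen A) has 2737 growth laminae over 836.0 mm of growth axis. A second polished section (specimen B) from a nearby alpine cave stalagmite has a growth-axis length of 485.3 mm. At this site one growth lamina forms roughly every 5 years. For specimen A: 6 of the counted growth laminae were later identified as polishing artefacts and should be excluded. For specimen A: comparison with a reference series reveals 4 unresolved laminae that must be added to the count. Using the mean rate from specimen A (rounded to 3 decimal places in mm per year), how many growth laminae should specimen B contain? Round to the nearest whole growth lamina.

1591 growth laminae

Specimen A: true growth lamina count = 2737 − 6 + 4 = 2735.
Specimen A: 2735 growth laminae at 5 years each span 2735 × 5 = 13675 years.
A: Extension rate ≈ 836.0 / 13675 = 0.061 mm/yr.
B spans 485.3 / 0.061 = 7955.74 years; at 5 years per growth lamina that is 7955.74 / 5 ≈ 1591 growth laminae.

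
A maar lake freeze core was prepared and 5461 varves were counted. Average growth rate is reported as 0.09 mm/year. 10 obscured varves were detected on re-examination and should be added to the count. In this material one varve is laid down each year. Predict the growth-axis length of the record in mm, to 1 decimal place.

Correcting the raw count gives 5461 + 10 = 5471 true varves.
Length ≈ 0.09 × 5471 = 492.4 mm.

492.4 mm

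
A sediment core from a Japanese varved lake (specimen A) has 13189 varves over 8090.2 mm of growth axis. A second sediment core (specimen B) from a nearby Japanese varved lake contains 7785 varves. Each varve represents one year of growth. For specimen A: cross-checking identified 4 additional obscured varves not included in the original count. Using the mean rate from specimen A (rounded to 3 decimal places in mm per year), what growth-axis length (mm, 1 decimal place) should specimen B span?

4772.2 mm

Specimen A: correcting the raw count gives 13189 + 4 = 13193 true varves.
A: 8090.2 mm over 13193 years gives 8090.2 / 13193 ≈ 0.613 mm per year.
B's length ≈ 0.613 × 7785 = 4772.2 mm.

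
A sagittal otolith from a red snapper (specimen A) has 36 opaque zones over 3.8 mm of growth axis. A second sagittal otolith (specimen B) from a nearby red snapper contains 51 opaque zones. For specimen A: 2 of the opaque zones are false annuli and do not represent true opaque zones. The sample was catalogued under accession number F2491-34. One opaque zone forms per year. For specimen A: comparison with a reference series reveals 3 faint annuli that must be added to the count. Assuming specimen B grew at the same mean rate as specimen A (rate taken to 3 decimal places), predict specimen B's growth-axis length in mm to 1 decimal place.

5.3 mm

Specimen A: correcting the raw count gives 36 − 2 + 3 = 37 true opaque zones.
A: Mean rate = 3.8 mm / 37 years ≈ 0.103 mm/yr.
Length of B = 0.103 × 51 = 5.3 mm.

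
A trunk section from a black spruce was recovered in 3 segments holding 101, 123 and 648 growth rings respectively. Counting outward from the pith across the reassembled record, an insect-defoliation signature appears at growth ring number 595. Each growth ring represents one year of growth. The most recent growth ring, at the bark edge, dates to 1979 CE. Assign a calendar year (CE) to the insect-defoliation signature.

Total growth rings = 101 + 123 + 648 = 872.
Between growth ring 595 and the bark edge there are 872 − 595 = 277 growth rings.
Counting back 277 years from 1979 CE places the insect-defoliation signature in 1979 − 277 = 1702 CE.

1702 CE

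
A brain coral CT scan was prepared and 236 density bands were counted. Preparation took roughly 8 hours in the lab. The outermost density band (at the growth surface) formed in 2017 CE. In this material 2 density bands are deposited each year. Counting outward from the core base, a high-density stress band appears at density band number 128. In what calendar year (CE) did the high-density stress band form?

236 − 128 = 108 density bands lie beyond the high-density stress band toward the growth surface.
With 2 density bands per year, 108 / 2 = 54 years.
The density band at the growth surface is 2017 CE, so the high-density stress band dates to 2017 − 54 = 1963 CE.

1963 CE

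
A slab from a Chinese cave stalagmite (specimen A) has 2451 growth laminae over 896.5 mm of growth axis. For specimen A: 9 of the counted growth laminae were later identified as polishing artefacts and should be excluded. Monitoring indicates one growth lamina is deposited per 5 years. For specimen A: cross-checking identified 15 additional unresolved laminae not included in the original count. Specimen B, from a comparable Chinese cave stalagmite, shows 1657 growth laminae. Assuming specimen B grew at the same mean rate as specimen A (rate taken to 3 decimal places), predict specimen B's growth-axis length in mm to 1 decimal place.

Specimen A: adjusted count: 2451 − 9 + 15 = 2457 growth laminae.
Specimen A: multiplying by 5 years per growth lamina: 2457 × 5 = 12285 years.
A: 896.5 mm over 12285 years gives 896.5 / 12285 ≈ 0.073 mm/yr.
Specimen B: 1657 growth laminae at 5 years each span 1657 × 5 = 8285 years. For B, 0.073 mm/year × 8285 years = 604.8 mm.

604.8 mm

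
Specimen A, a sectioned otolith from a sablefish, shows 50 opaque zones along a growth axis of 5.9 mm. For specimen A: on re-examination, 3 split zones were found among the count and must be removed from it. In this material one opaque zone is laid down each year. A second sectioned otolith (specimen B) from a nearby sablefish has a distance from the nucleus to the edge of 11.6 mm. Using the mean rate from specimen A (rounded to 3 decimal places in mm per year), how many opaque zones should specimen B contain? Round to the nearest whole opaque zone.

92 opaque zones

Specimen A: after corrections the count is 50 − 3 = 47 opaque zones.
A: Mean rate = 5.9 mm / 47 years ≈ 0.126 mm per year.
Specimen B: 11.6 mm / 0.126 mm per year = 92.06 years ≈ 92 opaque zones.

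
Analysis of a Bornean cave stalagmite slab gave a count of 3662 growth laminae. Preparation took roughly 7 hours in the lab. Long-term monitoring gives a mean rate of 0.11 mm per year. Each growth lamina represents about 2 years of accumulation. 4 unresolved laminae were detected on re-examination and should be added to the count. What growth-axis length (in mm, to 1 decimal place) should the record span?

806.5 mm

Adjusted count: 3662 + 4 = 3666 growth laminae.
3666 growth laminae at 2 years each span 3666 × 2 = 7332 years.
7332 years at 0.11 mm/year gives 0.11 × 7332 = 806.5 mm.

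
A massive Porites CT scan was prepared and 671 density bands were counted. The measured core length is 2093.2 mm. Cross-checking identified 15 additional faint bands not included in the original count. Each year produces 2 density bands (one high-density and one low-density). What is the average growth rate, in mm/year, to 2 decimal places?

Adjusted count: 671 + 15 = 686 density bands.
Dividing by 2 density bands per year: 686 / 2 = 343 years.
2093.2 mm over 343 years gives 2093.2 / 343 ≈ 6.10 mm/year.

6.10 mm/year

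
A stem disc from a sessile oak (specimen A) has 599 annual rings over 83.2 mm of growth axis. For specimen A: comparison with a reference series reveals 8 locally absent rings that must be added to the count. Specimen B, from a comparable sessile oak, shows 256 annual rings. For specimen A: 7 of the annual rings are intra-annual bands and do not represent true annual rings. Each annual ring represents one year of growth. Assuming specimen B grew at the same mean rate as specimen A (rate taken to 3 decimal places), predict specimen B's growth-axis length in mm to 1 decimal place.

Specimen A: true annual ring count = 599 − 7 + 8 = 600.
A: Mean rate = 83.2 mm / 600 years ≈ 0.139 mm/year.
For B, 0.139 mm/year × 256 years = 35.6 mm.

35.6 mm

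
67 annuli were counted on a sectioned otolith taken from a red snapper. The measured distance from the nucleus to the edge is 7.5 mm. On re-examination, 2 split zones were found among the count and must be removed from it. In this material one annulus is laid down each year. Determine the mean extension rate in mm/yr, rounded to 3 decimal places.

0.115 mm/yr

Correcting the raw count gives 67 − 2 = 65 true annuli.
Extension rate ≈ 7.5 / 65 = 0.115 mm/yr.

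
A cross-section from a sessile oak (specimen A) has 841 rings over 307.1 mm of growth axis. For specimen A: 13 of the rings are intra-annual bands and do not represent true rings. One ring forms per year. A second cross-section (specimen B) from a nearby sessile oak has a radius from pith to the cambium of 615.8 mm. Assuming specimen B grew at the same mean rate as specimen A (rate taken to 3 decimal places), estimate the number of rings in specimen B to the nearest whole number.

Specimen A: correcting the raw count gives 841 − 13 = 828 true rings.
A: Extension rate ≈ 307.1 / 828 = 0.371 mm/year.
Specimen B: 615.8 mm / 0.371 mm per year = 1659.84 years ≈ 1660 rings.

1660 rings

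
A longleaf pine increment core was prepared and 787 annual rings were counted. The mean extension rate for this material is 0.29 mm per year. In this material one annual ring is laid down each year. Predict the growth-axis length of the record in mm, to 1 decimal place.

787 years of growth are recorded.
Length ≈ 0.29 × 787 = 228.2 mm.

228.2 mm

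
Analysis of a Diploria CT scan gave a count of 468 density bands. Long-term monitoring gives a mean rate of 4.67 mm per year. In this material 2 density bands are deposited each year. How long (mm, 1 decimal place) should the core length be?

With 2 density bands per year, 468 / 2 = 234 years.
Length ≈ 4.67 × 234 = 1092.8 mm.

1092.8 mm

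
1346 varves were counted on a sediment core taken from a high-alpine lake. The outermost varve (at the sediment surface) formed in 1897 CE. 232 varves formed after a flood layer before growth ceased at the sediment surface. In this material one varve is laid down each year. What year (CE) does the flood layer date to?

1665 CE

232 varves formed after the flood layer.
Counting back 232 years from 1897 CE places the flood layer in 1897 − 232 = 1665 CE.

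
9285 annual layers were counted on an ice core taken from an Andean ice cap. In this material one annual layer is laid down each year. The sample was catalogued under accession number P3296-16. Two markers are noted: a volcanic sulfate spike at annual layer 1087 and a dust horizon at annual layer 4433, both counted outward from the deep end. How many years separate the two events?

3346 years

4433 − 1087 = 3346 annual layers lie between the two events.
One annual layer per year makes the interval 3346 years.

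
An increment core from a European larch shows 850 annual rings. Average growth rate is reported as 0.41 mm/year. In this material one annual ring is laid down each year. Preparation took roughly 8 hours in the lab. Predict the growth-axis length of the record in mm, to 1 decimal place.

850 years of growth are recorded.
Predicted length = 0.41 mm/year × 850 years = 348.5 mm.

348.5 mm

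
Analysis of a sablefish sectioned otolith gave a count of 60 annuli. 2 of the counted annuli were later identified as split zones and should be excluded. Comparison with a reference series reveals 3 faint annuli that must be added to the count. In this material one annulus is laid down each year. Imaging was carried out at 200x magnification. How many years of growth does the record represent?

Correcting the raw count gives 60 − 2 + 3 = 61 true annuli.
One annulus per year makes the duration 61 years.

61 yr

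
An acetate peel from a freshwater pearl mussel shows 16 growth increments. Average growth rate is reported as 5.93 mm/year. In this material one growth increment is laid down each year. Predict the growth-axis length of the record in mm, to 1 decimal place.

94.9 mm

The record spans 16 years at 5.93 mm per year.
Length ≈ 5.93 × 16 = 94.9 mm.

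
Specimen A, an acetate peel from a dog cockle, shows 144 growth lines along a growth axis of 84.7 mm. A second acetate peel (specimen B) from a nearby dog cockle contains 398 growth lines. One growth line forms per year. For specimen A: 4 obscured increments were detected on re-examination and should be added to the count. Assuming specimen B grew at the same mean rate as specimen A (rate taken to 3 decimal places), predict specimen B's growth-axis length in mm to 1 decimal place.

Specimen A: adjusted count: 144 + 4 = 148 growth lines.
A: 84.7 mm over 148 years gives 84.7 / 148 ≈ 0.572 mm per year.
For B, 0.572 mm/year × 398 years = 227.7 mm.

227.7 mm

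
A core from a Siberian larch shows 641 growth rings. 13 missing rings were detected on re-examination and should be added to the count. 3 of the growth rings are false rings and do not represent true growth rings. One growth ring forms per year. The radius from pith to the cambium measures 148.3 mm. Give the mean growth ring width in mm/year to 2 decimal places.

0.23 mm/year

True growth ring count = 641 − 3 + 13 = 651.
Extension rate ≈ 148.3 / 651 = 0.23 mm/year.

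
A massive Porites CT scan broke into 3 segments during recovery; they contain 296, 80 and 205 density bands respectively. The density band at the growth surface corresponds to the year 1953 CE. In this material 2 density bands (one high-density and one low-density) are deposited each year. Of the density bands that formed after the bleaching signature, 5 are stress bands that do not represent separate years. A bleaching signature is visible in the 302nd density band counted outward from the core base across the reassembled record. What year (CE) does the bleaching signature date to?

1816 CE

Total density bands = 296 + 80 + 205 = 581.
Between density band 302 and the growth surface there are 581 − 302 = 279 density bands.
279 − 5 false = 274 true density bands after the bleaching signature.
With 2 density bands per year, 274 / 2 = 137 years.
1953 − 137 = 1816 CE.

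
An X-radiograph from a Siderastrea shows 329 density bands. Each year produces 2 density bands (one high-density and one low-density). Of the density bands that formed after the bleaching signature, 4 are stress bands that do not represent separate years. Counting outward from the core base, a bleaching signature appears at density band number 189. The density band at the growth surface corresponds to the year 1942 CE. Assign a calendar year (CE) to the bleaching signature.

329 − 189 = 140 density bands lie beyond the bleaching signature toward the growth surface.
140 − 4 false = 136 true density bands after the bleaching signature.
With 2 density bands per year, 136 / 2 = 68 years.
The density band at the growth surface is 1942 CE, so the bleaching signature dates to 1942 − 68 = 1874 CE.

1874 CE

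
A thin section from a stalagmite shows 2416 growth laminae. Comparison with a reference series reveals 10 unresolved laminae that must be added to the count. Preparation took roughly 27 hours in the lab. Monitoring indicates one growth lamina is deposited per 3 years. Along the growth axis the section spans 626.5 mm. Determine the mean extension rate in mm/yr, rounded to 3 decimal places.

Adjusted count: 2416 + 10 = 2426 growth laminae.
At 3 years per growth lamina, 2426 × 3 = 7278 years.
Extension rate ≈ 626.5 / 7278 = 0.086 mm/yr.

0.086 mm/yr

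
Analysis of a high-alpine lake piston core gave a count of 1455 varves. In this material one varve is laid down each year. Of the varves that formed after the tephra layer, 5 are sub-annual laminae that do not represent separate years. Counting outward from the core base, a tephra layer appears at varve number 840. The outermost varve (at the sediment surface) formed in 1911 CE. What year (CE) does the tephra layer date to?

1301 CE

1455 − 840 = 615 varves lie beyond the tephra layer toward the sediment surface.
Removing the 5 false varves leaves 615 − 5 = 610 true varves beyond the tephra layer.
1911 − 610 = 1301 CE.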